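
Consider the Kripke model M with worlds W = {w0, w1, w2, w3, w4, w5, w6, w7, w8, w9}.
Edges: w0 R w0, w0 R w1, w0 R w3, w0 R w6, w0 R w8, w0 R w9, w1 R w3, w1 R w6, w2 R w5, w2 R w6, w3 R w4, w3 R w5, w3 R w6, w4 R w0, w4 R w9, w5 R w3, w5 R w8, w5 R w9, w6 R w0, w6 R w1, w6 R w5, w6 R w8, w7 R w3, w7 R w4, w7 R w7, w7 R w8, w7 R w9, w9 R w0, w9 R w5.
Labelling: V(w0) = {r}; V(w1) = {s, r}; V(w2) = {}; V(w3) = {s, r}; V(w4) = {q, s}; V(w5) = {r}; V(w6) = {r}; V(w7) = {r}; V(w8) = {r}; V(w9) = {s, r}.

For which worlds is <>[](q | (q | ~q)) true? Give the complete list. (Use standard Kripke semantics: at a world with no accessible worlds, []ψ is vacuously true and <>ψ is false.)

w0, w1, w2, w3, w4, w5, w6, w7, w9

Let φ = <>[](q | (q | ~q)). Evaluate φ at each world:
  w0 (successors {w0, w1, w3, w6, w8, w9}): φ is true.
  w1 (successors {w3, w6}): φ is true.
  w2 (successors {w5, w6}): φ is true.
  w3 (successors {w4, w5, w6}): φ is true.
  w4 (successors {w0, w9}): φ is true.
  w5 (successors {w3, w8, w9}): φ is true.
  w6 (successors {w0, w1, w5, w8}): φ is true.
  w7 (successors {w3, w4, w7, w8, w9}): φ is true.
  w8 (successors ∅): φ is false.
  w9 (successors {w0, w5}): φ is true.
For instance, at w1:
  At w1: <>[](q | (q | ~q)) requires [](q | (q | ~q)) at some successor in {w3, w6}.
    [](q | (q | ~q)) holds at w3, so <>[](q | (q | ~q)) is true at w1.
      At w3: [](q | (q | ~q)) requires q | (q | ~q) at every successor {w4, w5, w6}.
        At w4: q | (q | ~q) is true.
        At w5: q | (q | ~q) is true.
        At w6: q | (q | ~q) is true.
      So [](q | (q | ~q)) is true at w3.
Satisfying worlds: {w0, w1, w2, w3, w4, w5, w6, w7, w9}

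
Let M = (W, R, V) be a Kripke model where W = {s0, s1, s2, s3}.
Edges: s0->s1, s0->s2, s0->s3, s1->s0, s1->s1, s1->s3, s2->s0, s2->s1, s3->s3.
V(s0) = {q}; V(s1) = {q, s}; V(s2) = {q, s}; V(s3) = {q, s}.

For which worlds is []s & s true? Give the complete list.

s3

Recall that []ψ holds at a world iff ψ holds at every accessible world, and <>ψ holds iff ψ holds at some accessible world.
Let φ = []s & s. Evaluate φ at each world:
  s0 (successors {s1, s2, s3}): φ is false.
  s1 (successors {s0, s1, s3}): φ is false.
  s2 (successors {s0, s1}): φ is false.
  s3 (successors {s3}): φ is true.
For instance, at s0:
  At s0: []s is true, s is false, so []s & s is false.
    At s0: []s requires s at every successor {s1, s2, s3}.
      At s1: s is true.
      At s2: s is true.
      At s3: s is true.
    So []s is true at s0.
Satisfying worlds: {s3}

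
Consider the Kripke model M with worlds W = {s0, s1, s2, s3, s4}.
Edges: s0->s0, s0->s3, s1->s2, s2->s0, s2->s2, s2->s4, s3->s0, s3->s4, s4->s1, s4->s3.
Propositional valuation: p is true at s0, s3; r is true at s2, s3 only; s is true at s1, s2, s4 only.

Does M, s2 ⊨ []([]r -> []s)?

Yes

At s2: []([]r -> []s) requires []r -> []s at every successor {s0, s2, s4}.
    At s0: []r is false, []s is false, so []r -> []s is true.
      At s0: []r requires r at every successor {s0, s3}.
        r fails at s0, so []r is false at s0.
      At s0: []s requires s at every successor {s0, s3}.
        s fails at s0, so []s is false at s0.
    At s2: []r is false, []s is false, so []r -> []s is true.
      At s2: []r requires r at every successor {s0, s2, s4}.
        r fails at s0, so []r is false at s2.
      At s2: []s requires s at every successor {s0, s2, s4}.
        s fails at s0, so []s is false at s2.
    At s4: []r is false, []s is false, so []r -> []s is true.
      At s4: []r requires r at every successor {s1, s3}.
        r fails at s1, so []r is false at s4.
      At s4: []s requires s at every successor {s1, s3}.
        s fails at s3, so []s is false at s4.
So []([]r -> []s) is true at s2.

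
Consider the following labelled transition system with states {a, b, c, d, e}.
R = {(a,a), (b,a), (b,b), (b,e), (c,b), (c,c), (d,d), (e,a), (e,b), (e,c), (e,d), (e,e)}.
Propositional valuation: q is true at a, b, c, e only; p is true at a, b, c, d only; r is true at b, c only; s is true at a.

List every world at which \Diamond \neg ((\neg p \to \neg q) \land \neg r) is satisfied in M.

b, c, e

Recall that \Diamond ψ holds at a world iff ψ holds at some accessible world.
Let φ = \Diamond \neg ((\neg p \to \neg q) \land \neg r). Evaluate φ at each world:
  a (successors {a}): φ is false.
  b (successors {a, b, e}): φ is true.
  c (successors {b, c}): φ is true.
  d (successors {d}): φ is false.
  e (successors {a, b, c, d, e}): φ is true.
For instance, at c:
  At c: \Diamond \neg ((\neg p \to \neg q) \land \neg r) requires \neg ((\neg p \to \neg q) \land \neg r) at some successor in {b, c}.
    \neg ((\neg p \to \neg q) \land \neg r) holds at b, so \Diamond \neg ((\neg p \to \neg q) \land \neg r) is true at c.
Satisfying worlds: {b, c, e}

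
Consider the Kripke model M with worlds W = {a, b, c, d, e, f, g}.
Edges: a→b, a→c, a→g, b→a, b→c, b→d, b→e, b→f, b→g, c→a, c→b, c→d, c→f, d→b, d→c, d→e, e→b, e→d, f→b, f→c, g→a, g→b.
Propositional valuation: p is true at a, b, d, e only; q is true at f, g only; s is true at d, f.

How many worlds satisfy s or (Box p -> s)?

Recall that Box ψ holds at a world iff ψ holds at every accessible world, and Dia ψ holds iff ψ holds at some accessible world.
Let φ = s or (Box p -> s). Evaluate φ at each world:
  a (successors {b, c, g}): φ is true.
  b (successors {a, c, d, e, f, g}): φ is true.
  c (successors {a, b, d, f}): φ is true.
  d (successors {b, c, e}): φ is true.
  e (successors {b, d}): φ is false.
  f (successors {b, c}): φ is true.
  g (successors {a, b}): φ is false.
For instance, at c:
  At c: s is false, Box p -> s is true, so s or (Box p -> s) is true.
    At c: Box p is false, s is false, so Box p -> s is true.
      At c: Box p requires p at every successor {a, b, d, f}.
        p fails at f, so Box p is false at c.
Satisfying worlds: {a, b, c, d, f}

5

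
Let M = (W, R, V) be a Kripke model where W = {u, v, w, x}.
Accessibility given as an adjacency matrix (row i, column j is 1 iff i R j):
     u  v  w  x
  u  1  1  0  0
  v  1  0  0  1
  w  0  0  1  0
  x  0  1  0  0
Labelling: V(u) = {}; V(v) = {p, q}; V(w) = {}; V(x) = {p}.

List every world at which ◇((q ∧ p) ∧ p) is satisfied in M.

u, x

Recall that ◇ψ holds at a world iff ψ holds at some accessible world.
Let φ = ◇((q ∧ p) ∧ p). Evaluate φ at each world:
  u (successors {u, v}): φ is true.
  v (successors {u, x}): φ is false.
  w (successors {w}): φ is false.
  x (successors {v}): φ is true.
For instance, at v:
  At v: ◇((q ∧ p) ∧ p) requires (q ∧ p) ∧ p at some successor in {u, x}.
    At u: (q ∧ p) ∧ p is false.
    At x: (q ∧ p) ∧ p is false.
  So ◇((q ∧ p) ∧ p) is false at v.
Satisfying worlds: {u, x}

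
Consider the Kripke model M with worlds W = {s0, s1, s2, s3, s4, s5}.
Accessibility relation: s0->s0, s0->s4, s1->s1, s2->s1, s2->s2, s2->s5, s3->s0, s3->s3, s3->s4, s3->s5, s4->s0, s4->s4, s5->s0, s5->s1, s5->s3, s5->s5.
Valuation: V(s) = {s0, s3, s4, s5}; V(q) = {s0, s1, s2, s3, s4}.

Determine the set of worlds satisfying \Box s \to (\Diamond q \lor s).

s0, s1, s2, s3, s4, s5

Let φ = \Box s \to (\Diamond q \lor s). Evaluate φ at each world:
  s0 (successors {s0, s4}): φ is true.
  s1 (successors {s1}): φ is true.
  s2 (successors {s1, s2, s5}): φ is true.
  s3 (successors {s0, s3, s4, s5}): φ is true.
  s4 (successors {s0, s4}): φ is true.
  s5 (successors {s0, s1, s3, s5}): φ is true.
For instance, at s5:
  At s5: \Box s is false, \Diamond q \lor s is true, so \Box s \to (\Diamond q \lor s) is true.
    At s5: \Box s requires s at every successor {s0, s1, s3, s5}.
      s fails at s1, so \Box s is false at s5.
    At s5: \Diamond q is true, s is true, so \Diamond q \lor s is true.
      At s5: \Diamond q requires q at some successor in {s0, s1, s3, s5}.
        q holds at s0, so \Diamond q is true at s5.
Satisfying worlds: {s0, s1, s2, s3, s4, s5}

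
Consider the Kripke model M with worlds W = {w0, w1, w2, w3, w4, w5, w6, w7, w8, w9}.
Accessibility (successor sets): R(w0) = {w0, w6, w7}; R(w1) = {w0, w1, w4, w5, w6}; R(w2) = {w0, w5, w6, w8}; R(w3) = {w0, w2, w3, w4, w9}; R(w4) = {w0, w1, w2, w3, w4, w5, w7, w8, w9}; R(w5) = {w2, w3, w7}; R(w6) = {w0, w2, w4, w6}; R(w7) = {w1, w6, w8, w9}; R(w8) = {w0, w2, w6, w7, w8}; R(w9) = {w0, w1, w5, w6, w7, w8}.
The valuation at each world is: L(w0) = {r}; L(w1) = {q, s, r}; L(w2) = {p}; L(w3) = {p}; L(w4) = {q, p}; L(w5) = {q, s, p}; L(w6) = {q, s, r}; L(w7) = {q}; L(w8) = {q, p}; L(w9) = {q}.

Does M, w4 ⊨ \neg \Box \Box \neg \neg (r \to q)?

Yes

At w4: \Box \Box \neg \neg (r \to q) is false, so \neg \Box \Box \neg \neg (r \to q) is true.
  At w4: \Box \Box \neg \neg (r \to q) requires \Box \neg \neg (r \to q) at every successor {w0, w1, w2, w3, w4, w5, w7, w8, w9}.
    \Box \neg \neg (r \to q) fails at w0, so \Box \Box \neg \neg (r \to q) is false at w4.
      At w0: \Box \neg \neg (r \to q) requires \neg \neg (r \to q) at every successor {w0, w6, w7}.
        \neg \neg (r \to q) fails at w0, so \Box \neg \neg (r \to q) is false at w0.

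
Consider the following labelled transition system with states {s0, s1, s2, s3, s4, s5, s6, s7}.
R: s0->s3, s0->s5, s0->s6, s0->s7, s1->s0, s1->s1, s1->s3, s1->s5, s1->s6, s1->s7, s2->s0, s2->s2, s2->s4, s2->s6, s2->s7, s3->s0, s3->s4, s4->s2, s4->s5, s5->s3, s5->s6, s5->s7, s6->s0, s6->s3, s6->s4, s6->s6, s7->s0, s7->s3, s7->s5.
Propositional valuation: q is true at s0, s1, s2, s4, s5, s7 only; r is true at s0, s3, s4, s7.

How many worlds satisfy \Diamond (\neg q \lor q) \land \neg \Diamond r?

Let φ = \Diamond (\neg q \lor q) \land \neg \Diamond r. Evaluate φ at each world:
  s0 (successors {s3, s5, s6, s7}): φ is false.
  s1 (successors {s0, s1, s3, s5, s6, s7}): φ is false.
  s2 (successors {s0, s2, s4, s6, s7}): φ is false.
  s3 (successors {s0, s4}): φ is false.
  s4 (successors {s2, s5}): φ is true.
  s5 (successors {s3, s6, s7}): φ is false.
  s6 (successors {s0, s3, s4, s6}): φ is false.
  s7 (successors {s0, s3, s5}): φ is false.
For instance, at s4:
  At s4: \Diamond (\neg q \lor q) is true, \neg \Diamond r is true, so \Diamond (\neg q \lor q) \land \neg \Diamond r is true.
    At s4: \Diamond (\neg q \lor q) requires \neg q \lor q at some successor in {s2, s5}.
      \neg q \lor q holds at s2, so \Diamond (\neg q \lor q) is true at s4.
    At s4: \Diamond r is false, so \neg \Diamond r is true.
      At s4: \Diamond r requires r at some successor in {s2, s5}.
        At s2: r is false.
        At s5: r is false.
      So \Diamond r is false at s4.
Satisfying worlds: {s4}

1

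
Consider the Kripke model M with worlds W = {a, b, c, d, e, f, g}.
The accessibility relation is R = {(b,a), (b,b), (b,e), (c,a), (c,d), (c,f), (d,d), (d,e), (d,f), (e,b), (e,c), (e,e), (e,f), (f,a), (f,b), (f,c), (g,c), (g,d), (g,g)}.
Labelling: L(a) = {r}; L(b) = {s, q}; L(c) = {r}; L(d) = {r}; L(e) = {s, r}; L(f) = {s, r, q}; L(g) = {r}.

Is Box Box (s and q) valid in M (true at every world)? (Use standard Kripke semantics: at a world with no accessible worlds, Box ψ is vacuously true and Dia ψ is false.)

No

Let φ = Box Box (s and q). Evaluate φ at each world:
  a (successors ∅): φ is true.
  b (successors {a, b, e}): φ is false.
  c (successors {a, d, f}): φ is false.
  d (successors {d, e, f}): φ is false.
  e (successors {b, c, e, f}): φ is false.
  f (successors {a, b, c}): φ is false.
  g (successors {c, d, g}): φ is false.
Detail at b (counterexample):
  At b: Box Box (s and q) requires Box (s and q) at every successor {a, b, e}.
    Box (s and q) fails at b, so Box Box (s and q) is false at b.
      At b: Box (s and q) requires s and q at every successor {a, b, e}.
        s and q fails at a, so Box (s and q) is false at b.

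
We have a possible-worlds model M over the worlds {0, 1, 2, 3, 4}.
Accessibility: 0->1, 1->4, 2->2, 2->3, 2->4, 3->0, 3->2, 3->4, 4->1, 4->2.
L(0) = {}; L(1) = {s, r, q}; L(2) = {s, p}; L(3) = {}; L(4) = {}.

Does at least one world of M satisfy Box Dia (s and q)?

Yes

Let φ = Box Dia (s and q). Evaluate φ at each world:
  0 (successors {1}): φ is false.
  1 (successors {4}): φ is true.
  2 (successors {2, 3, 4}): φ is false.
  3 (successors {0, 2, 4}): φ is false.
  4 (successors {1, 2}): φ is false.
Detail at 1 (witness):
  At 1: Box Dia (s and q) requires Dia (s and q) at every successor {4}.
      At 4: Dia (s and q) requires s and q at some successor in {1, 2}.
        s and q holds at 1, so Dia (s and q) is true at 4.
  So Box Dia (s and q) is true at 1.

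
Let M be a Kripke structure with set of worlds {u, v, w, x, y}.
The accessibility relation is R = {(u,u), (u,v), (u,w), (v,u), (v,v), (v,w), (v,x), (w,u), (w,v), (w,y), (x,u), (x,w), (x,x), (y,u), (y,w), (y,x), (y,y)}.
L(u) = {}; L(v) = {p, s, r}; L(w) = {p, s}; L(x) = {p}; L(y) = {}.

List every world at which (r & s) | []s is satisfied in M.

v

Let φ = (r & s) | []s. Evaluate φ at each world:
  u (successors {u, v, w}): φ is false.
  v (successors {u, v, w, x}): φ is true.
  w (successors {u, v, y}): φ is false.
  x (successors {u, w, x}): φ is false.
  y (successors {u, w, x, y}): φ is false.
For instance, at x:
  At x: r & s is false, []s is false, so (r & s) | []s is false.
    At x: []s requires s at every successor {u, w, x}.
      s fails at u, so []s is false at x.
Satisfying worlds: {v}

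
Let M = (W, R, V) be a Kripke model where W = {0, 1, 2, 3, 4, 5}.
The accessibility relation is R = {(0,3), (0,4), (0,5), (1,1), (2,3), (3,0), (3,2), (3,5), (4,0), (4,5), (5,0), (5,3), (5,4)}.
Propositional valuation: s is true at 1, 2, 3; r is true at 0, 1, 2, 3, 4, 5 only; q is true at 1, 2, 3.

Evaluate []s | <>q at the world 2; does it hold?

Recall that []ψ holds at a world iff ψ holds at every accessible world, and <>ψ holds iff ψ holds at some accessible world.
At 2: []s is true, <>q is true, so []s | <>q is true.
  At 2: []s requires s at every successor {3}.
    At 3: s is true.
  So []s is true at 2.
  At 2: <>q requires q at some successor in {3}.
    q holds at 3, so <>q is true at 2.

Yes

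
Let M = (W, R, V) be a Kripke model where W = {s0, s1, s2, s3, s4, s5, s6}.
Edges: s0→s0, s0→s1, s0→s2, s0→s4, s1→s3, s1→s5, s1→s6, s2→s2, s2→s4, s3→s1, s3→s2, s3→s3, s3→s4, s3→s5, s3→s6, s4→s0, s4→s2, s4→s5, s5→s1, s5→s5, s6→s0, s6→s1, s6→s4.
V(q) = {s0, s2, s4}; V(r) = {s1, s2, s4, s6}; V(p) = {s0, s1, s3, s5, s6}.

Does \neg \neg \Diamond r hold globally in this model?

Let φ = \neg \neg \Diamond r. Evaluate φ at each world:
  s0 (successors {s0, s1, s2, s4}): φ is true.
  s1 (successors {s3, s5, s6}): φ is true.
  s2 (successors {s2, s4}): φ is true.
  s3 (successors {s1, s2, s3, s4, s5, s6}): φ is true.
  s4 (successors {s0, s2, s5}): φ is true.
  s5 (successors {s1, s5}): φ is true.
  s6 (successors {s0, s1, s4}): φ is true.
For instance, at s1:
  At s1: \neg \Diamond r is false, so \neg \neg \Diamond r is true.
    At s1: \Diamond r is true, so \neg \Diamond r is false.
      At s1: \Diamond r requires r at some successor in {s3, s5, s6}.
        r holds at s6, so \Diamond r is true at s1.

Yes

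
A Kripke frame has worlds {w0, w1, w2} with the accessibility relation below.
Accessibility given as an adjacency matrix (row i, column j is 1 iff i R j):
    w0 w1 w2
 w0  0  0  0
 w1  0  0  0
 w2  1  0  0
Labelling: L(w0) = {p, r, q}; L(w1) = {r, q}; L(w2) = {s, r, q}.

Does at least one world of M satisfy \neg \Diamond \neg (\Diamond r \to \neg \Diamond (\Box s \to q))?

Let φ = \neg \Diamond \neg (\Diamond r \to \neg \Diamond (\Box s \to q)). Evaluate φ at each world:
  w0 (successors ∅): φ is true.
  w1 (successors ∅): φ is true.
  w2 (successors {w0}): φ is true.
Detail at w0 (witness):
  At w0: \Diamond \neg (\Diamond r \to \neg \Diamond (\Box s \to q)) is false, so \neg \Diamond \neg (\Diamond r \to \neg \Diamond (\Box s \to q)) is true.
    At w0: no accessible worlds, so \Diamond \neg (\Diamond r \to \neg \Diamond (\Box s \to q)) is false.

Yes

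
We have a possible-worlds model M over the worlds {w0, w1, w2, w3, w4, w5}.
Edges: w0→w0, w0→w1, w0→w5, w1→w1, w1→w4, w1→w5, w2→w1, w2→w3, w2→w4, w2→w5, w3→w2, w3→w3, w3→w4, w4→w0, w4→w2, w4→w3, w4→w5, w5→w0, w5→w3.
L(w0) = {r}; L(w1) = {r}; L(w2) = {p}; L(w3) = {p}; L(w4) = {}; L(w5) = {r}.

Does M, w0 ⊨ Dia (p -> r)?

At w0: Dia (p -> r) requires p -> r at some successor in {w0, w1, w5}.
  p -> r holds at w0, so Dia (p -> r) is true at w0.

Yes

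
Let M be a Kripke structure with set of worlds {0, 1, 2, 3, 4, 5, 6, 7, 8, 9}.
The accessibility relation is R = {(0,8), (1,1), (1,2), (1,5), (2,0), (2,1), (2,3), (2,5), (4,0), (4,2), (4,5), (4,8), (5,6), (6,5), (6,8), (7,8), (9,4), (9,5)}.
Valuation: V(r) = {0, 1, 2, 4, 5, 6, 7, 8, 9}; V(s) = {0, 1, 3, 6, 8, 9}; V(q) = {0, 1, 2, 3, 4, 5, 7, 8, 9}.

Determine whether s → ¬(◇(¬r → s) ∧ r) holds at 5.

Recall that ◇ψ holds at a world iff ψ holds at some accessible world.
At 5: s is false, ¬(◇(¬r → s) ∧ r) is false, so s → ¬(◇(¬r → s) ∧ r) is true.
  At 5: ◇(¬r → s) ∧ r is true, so ¬(◇(¬r → s) ∧ r) is false.
    At 5: ◇(¬r → s) is true, r is true, so ◇(¬r → s) ∧ r is true.
      At 5: ◇(¬r → s) requires ¬r → s at some successor in {6}.
        ¬r → s holds at 6, so ◇(¬r → s) is true at 5.

Yes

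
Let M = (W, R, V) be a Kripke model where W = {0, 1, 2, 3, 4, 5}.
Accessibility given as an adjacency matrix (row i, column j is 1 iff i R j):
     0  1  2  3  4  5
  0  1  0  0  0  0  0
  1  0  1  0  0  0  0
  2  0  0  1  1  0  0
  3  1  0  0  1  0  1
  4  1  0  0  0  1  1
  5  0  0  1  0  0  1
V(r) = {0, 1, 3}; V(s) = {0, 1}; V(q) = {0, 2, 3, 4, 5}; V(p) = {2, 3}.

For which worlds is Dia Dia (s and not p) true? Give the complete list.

0, 1, 2, 3, 4

Let φ = Dia Dia (s and not p). Evaluate φ at each world:
  0 (successors {0}): φ is true.
  1 (successors {1}): φ is true.
  2 (successors {2, 3}): φ is true.
  3 (successors {0, 3, 5}): φ is true.
  4 (successors {0, 4, 5}): φ is true.
  5 (successors {2, 5}): φ is false.
For instance, at 4:
  At 4: Dia Dia (s and not p) requires Dia (s and not p) at some successor in {0, 4, 5}.
    Dia (s and not p) holds at 0, so Dia Dia (s and not p) is true at 4.
      At 0: Dia (s and not p) requires s and not p at some successor in {0}.
        s and not p holds at 0, so Dia (s and not p) is true at 0.
Satisfying worlds: {0, 1, 2, 3, 4}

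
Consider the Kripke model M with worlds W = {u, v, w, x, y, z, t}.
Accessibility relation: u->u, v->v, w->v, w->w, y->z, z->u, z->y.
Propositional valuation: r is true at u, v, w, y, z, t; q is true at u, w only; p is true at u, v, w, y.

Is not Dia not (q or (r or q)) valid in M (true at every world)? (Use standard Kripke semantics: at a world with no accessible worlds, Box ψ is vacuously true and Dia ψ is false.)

Let φ = not Dia not (q or (r or q)). Evaluate φ at each world:
  u (successors {u}): φ is true.
  v (successors {v}): φ is true.
  w (successors {v, w}): φ is true.
  x (successors ∅): φ is true.
  y (successors {z}): φ is true.
  z (successors {u, y}): φ is true.
  t (successors ∅): φ is true.
For instance, at y:
  At y: Dia not (q or (r or q)) is false, so not Dia not (q or (r or q)) is true.
    At y: Dia not (q or (r or q)) requires not (q or (r or q)) at some successor in {z}.
      At z: not (q or (r or q)) is false.
    So Dia not (q or (r or q)) is false at y.

Yes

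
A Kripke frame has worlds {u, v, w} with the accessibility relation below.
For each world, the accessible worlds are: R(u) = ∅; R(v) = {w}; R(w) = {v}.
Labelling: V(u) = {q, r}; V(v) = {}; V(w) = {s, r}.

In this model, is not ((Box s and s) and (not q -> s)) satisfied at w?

At w: (Box s and s) and (not q -> s) is false, so not ((Box s and s) and (not q -> s)) is true.
  At w: Box s and s is false, not q -> s is true, so (Box s and s) and (not q -> s) is false.
    At w: Box s is false, s is true, so Box s and s is false.
      At w: Box s requires s at every successor {v}.
        s fails at v, so Box s is false at w.

Yes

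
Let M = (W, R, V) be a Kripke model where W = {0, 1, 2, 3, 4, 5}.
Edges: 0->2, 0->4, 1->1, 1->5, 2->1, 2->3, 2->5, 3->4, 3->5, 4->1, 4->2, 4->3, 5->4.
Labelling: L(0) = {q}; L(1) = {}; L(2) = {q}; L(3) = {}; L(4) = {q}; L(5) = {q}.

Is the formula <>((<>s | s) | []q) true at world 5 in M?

At 5: <>((<>s | s) | []q) requires (<>s | s) | []q at some successor in {4}.
  At 4: (<>s | s) | []q is false.
So <>((<>s | s) | []q) is false at 5.

No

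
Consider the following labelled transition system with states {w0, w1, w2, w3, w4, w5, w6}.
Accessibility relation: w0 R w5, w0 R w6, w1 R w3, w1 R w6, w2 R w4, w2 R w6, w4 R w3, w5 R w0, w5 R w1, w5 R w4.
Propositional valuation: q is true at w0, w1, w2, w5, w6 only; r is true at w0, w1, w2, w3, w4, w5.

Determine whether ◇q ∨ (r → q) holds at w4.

At w4: ◇q is false, r → q is false, so ◇q ∨ (r → q) is false.
  At w4: ◇q requires q at some successor in {w3}.
    At w3: q is false.
  So ◇q is false at w4.

No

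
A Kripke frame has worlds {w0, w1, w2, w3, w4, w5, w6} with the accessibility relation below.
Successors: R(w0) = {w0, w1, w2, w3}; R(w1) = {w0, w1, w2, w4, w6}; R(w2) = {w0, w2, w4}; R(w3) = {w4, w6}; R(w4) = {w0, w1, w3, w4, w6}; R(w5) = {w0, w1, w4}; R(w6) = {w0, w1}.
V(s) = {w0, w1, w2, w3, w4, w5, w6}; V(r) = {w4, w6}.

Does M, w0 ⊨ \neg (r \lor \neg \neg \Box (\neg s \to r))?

No

At w0: r \lor \neg \neg \Box (\neg s \to r) is true, so \neg (r \lor \neg \neg \Box (\neg s \to r)) is false.
  At w0: r is false, \neg \neg \Box (\neg s \to r) is true, so r \lor \neg \neg \Box (\neg s \to r) is true.
    At w0: \neg \Box (\neg s \to r) is false, so \neg \neg \Box (\neg s \to r) is true.
      At w0: \Box (\neg s \to r) is true, so \neg \Box (\neg s \to r) is false.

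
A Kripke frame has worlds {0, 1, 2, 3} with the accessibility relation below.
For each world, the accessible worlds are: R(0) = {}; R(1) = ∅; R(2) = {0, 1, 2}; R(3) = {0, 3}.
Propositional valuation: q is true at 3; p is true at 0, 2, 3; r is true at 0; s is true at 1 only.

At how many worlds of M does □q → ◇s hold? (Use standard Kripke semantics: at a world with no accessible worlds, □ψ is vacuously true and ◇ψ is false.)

Recall that □ψ holds at a world iff ψ holds at every accessible world, and ◇ψ holds iff ψ holds at some accessible world.
Let φ = □q → ◇s. Evaluate φ at each world:
  0 (successors ∅): φ is false.
  1 (successors ∅): φ is false.
  2 (successors {0, 1, 2}): φ is true.
  3 (successors {0, 3}): φ is true.
For instance, at 3:
  At 3: □q is false, ◇s is false, so □q → ◇s is true.
    At 3: □q requires q at every successor {0, 3}.
      q fails at 0, so □q is false at 3.
    At 3: ◇s requires s at some successor in {0, 3}.
      At 0: s is false.
      At 3: s is false.
    So ◇s is false at 3.
Satisfying worlds: {2, 3}

2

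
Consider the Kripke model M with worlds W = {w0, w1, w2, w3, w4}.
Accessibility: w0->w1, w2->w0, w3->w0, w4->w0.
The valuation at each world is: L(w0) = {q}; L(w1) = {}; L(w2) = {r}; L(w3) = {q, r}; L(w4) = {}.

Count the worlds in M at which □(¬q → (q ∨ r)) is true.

4

Recall that □ψ holds at a world iff ψ holds at every accessible world, and ◇ψ holds iff ψ holds at some accessible world.
Let φ = □(¬q → (q ∨ r)). Evaluate φ at each world:
  w0 (successors {w1}): φ is false.
  w1 (successors ∅): φ is true.
  w2 (successors {w0}): φ is true.
  w3 (successors {w0}): φ is true.
  w4 (successors {w0}): φ is true.
For instance, at w4:
  At w4: □(¬q → (q ∨ r)) requires ¬q → (q ∨ r) at every successor {w0}.
    At w0: ¬q → (q ∨ r) is true.
  So □(¬q → (q ∨ r)) is true at w4.
Satisfying worlds: {w1, w2, w3, w4}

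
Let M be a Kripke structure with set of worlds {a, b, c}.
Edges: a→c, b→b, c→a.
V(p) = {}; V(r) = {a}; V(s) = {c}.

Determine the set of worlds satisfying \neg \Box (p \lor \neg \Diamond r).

a

Let φ = \neg \Box (p \lor \neg \Diamond r). Evaluate φ at each world:
  a (successors {c}): φ is true.
  b (successors {b}): φ is false.
  c (successors {a}): φ is false.
For instance, at c:
  At c: \Box (p \lor \neg \Diamond r) is true, so \neg \Box (p \lor \neg \Diamond r) is false.
    At c: \Box (p \lor \neg \Diamond r) requires p \lor \neg \Diamond r at every successor {a}.
      At a: p \lor \neg \Diamond r is true.
    So \Box (p \lor \neg \Diamond r) is true at c.
Satisfying worlds: {a}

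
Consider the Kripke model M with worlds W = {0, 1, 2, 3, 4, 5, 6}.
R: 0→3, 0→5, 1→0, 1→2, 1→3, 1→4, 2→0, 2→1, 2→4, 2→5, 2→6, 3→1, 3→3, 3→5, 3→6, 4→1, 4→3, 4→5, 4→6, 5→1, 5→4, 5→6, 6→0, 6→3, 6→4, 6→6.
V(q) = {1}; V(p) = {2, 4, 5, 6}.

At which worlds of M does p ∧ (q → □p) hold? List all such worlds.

2, 4, 5, 6

Let φ = p ∧ (q → □p). Evaluate φ at each world:
  0 (successors {3, 5}): φ is false.
  1 (successors {0, 2, 3, 4}): φ is false.
  2 (successors {0, 1, 4, 5, 6}): φ is true.
  3 (successors {1, 3, 5, 6}): φ is false.
  4 (successors {1, 3, 5, 6}): φ is true.
  5 (successors {1, 4, 6}): φ is true.
  6 (successors {0, 3, 4, 6}): φ is true.
For instance, at 4:
  At 4: p is true, q → □p is true, so p ∧ (q → □p) is true.
    At 4: q is false, □p is false, so q → □p is true.
      At 4: □p requires p at every successor {1, 3, 5, 6}.
        p fails at 1, so □p is false at 4.
Satisfying worlds: {2, 4, 5, 6}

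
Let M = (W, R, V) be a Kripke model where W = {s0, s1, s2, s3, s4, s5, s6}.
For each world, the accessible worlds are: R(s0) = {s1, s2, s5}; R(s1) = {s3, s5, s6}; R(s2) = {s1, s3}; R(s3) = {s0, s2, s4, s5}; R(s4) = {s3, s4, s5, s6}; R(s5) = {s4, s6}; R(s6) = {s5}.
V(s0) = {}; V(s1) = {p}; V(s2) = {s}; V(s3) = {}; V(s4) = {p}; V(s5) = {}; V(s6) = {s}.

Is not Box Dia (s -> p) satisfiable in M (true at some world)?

No

Let φ = not Box Dia (s -> p). Evaluate φ at each world:
  s0 (successors {s1, s2, s5}): φ is false.
  s1 (successors {s3, s5, s6}): φ is false.
  s2 (successors {s1, s3}): φ is false.
  s3 (successors {s0, s2, s4, s5}): φ is false.
  s4 (successors {s3, s4, s5, s6}): φ is false.
  s5 (successors {s4, s6}): φ is false.
  s6 (successors {s5}): φ is false.
For instance, at s2:
  At s2: Box Dia (s -> p) is true, so not Box Dia (s -> p) is false.
    At s2: Box Dia (s -> p) requires Dia (s -> p) at every successor {s1, s3}.
      At s1: Dia (s -> p) is true.
      At s3: Dia (s -> p) is true.
    So Box Dia (s -> p) is true at s2.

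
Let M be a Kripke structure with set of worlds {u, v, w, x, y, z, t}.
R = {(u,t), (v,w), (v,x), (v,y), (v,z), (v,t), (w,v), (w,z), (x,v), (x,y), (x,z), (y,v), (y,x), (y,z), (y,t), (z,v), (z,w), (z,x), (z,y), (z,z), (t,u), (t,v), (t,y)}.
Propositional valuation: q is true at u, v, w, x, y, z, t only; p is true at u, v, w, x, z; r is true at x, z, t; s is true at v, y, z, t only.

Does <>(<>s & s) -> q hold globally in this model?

Let φ = <>(<>s & s) -> q. Evaluate φ at each world:
  u (successors {t}): φ is true.
  v (successors {w, x, y, z, t}): φ is true.
  w (successors {v, z}): φ is true.
  x (successors {v, y, z}): φ is true.
  y (successors {v, x, z, t}): φ is true.
  z (successors {v, w, x, y, z}): φ is true.
  t (successors {u, v, y}): φ is true.
For instance, at w:
  At w: <>(<>s & s) is true, q is true, so <>(<>s & s) -> q is true.
    At w: <>(<>s & s) requires <>s & s at some successor in {v, z}.
      <>s & s holds at v, so <>(<>s & s) is true at w.

Yes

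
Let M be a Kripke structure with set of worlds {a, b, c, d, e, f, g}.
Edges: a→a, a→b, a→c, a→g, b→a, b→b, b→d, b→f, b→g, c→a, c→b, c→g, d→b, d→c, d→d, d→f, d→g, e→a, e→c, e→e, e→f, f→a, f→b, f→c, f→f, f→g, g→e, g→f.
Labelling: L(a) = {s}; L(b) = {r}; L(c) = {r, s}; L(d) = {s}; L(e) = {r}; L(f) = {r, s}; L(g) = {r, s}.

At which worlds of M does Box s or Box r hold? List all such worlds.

Let φ = Box s or Box r. Evaluate φ at each world:
  a (successors {a, b, c, g}): φ is false.
  b (successors {a, b, d, f, g}): φ is false.
  c (successors {a, b, g}): φ is false.
  d (successors {b, c, d, f, g}): φ is false.
  e (successors {a, c, e, f}): φ is false.
  f (successors {a, b, c, f, g}): φ is false.
  g (successors {e, f}): φ is true.
For instance, at c:
  At c: Box s is false, Box r is false, so Box s or Box r is false.
    At c: Box s requires s at every successor {a, b, g}.
      s fails at b, so Box s is false at c.
    At c: Box r requires r at every successor {a, b, g}.
      r fails at a, so Box r is false at c.
Satisfying worlds: {g}

g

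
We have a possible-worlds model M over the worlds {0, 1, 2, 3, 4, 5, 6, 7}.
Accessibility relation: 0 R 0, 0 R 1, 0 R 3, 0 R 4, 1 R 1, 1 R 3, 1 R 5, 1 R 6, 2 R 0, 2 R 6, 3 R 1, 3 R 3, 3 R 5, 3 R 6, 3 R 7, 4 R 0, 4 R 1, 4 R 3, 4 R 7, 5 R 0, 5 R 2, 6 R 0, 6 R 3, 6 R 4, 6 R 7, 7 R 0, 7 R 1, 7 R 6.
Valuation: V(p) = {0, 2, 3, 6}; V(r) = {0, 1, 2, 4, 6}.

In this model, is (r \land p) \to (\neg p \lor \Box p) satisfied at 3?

Yes

At 3: r \land p is false, \neg p \lor \Box p is false, so (r \land p) \to (\neg p \lor \Box p) is true.
  At 3: \neg p is false, \Box p is false, so \neg p \lor \Box p is false.
    At 3: \Box p requires p at every successor {1, 3, 5, 6, 7}.
      p fails at 1, so \Box p is false at 3.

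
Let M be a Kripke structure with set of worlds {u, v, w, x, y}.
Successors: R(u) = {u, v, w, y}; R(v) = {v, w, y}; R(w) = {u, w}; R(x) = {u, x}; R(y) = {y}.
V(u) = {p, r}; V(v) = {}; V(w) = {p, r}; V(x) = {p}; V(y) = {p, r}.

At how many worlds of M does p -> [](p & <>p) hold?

Let φ = p -> [](p & <>p). Evaluate φ at each world:
  u (successors {u, v, w, y}): φ is false.
  v (successors {v, w, y}): φ is true.
  w (successors {u, w}): φ is true.
  x (successors {u, x}): φ is true.
  y (successors {y}): φ is true.
For instance, at u:
  At u: p is true, [](p & <>p) is false, so p -> [](p & <>p) is false.
    At u: [](p & <>p) requires p & <>p at every successor {u, v, w, y}.
      p & <>p fails at v, so [](p & <>p) is false at u.
Satisfying worlds: {v, w, x, y}

4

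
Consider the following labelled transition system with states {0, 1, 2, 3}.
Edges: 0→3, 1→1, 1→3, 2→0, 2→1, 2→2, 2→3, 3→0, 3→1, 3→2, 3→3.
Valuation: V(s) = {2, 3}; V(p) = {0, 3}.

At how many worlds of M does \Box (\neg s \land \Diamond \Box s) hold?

0

Recall that \Box ψ holds at a world iff ψ holds at every accessible world, and \Diamond ψ holds iff ψ holds at some accessible world.
Let φ = \Box (\neg s \land \Diamond \Box s). Evaluate φ at each world:
  0 (successors {3}): φ is false.
  1 (successors {1, 3}): φ is false.
  2 (successors {0, 1, 2, 3}): φ is false.
  3 (successors {0, 1, 2, 3}): φ is false.
For instance, at 1:
  At 1: \Box (\neg s \land \Diamond \Box s) requires \neg s \land \Diamond \Box s at every successor {1, 3}.
    \neg s \land \Diamond \Box s fails at 1, so \Box (\neg s \land \Diamond \Box s) is false at 1.
      At 1: \neg s is true, \Diamond \Box s is false, so \neg s \land \Diamond \Box s is false.
Satisfying worlds: none.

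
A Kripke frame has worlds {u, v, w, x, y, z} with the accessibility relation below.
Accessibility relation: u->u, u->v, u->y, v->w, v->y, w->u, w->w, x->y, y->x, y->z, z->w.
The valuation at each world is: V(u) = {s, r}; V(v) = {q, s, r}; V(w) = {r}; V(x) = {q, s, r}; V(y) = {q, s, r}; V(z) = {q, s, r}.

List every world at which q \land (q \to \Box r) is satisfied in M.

Let φ = q \land (q \to \Box r). Evaluate φ at each world:
  u (successors {u, v, y}): φ is false.
  v (successors {w, y}): φ is true.
  w (successors {u, w}): φ is false.
  x (successors {y}): φ is true.
  y (successors {x, z}): φ is true.
  z (successors {w}): φ is true.
For instance, at u:
  At u: q is false, q \to \Box r is true, so q \land (q \to \Box r) is false.
    At u: q is false, \Box r is true, so q \to \Box r is true.
      At u: \Box r requires r at every successor {u, v, y}.
        At u: r is true.
        At v: r is true.
        At y: r is true.
      So \Box r is true at u.
Satisfying worlds: {v, x, y, z}

v, x, y, z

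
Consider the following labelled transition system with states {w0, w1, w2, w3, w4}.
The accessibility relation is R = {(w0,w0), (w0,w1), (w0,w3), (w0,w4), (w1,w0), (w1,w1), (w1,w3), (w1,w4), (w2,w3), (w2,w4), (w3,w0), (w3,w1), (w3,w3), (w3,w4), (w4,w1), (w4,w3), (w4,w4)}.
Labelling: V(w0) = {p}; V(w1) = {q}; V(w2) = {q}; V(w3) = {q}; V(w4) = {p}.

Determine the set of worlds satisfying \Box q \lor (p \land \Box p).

Recall that \Box ψ holds at a world iff ψ holds at every accessible world, and \Diamond ψ holds iff ψ holds at some accessible world.
Let φ = \Box q \lor (p \land \Box p). Evaluate φ at each world:
  w0 (successors {w0, w1, w3, w4}): φ is false.
  w1 (successors {w0, w1, w3, w4}): φ is false.
  w2 (successors {w3, w4}): φ is false.
  w3 (successors {w0, w1, w3, w4}): φ is false.
  w4 (successors {w1, w3, w4}): φ is false.
For instance, at w0:
  At w0: \Box q is false, p \land \Box p is false, so \Box q \lor (p \land \Box p) is false.
    At w0: \Box q requires q at every successor {w0, w1, w3, w4}.
      q fails at w0, so \Box q is false at w0.
    At w0: p is true, \Box p is false, so p \land \Box p is false.
      At w0: \Box p requires p at every successor {w0, w1, w3, w4}.
        p fails at w1, so \Box p is false at w0.
Satisfying worlds: none.

none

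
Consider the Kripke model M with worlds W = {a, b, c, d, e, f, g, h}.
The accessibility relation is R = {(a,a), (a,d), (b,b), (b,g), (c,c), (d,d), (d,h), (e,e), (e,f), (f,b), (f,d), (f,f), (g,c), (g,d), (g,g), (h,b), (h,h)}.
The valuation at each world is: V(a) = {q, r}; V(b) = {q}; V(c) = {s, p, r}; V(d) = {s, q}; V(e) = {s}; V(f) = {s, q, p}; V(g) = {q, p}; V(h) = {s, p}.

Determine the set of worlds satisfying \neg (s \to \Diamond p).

none

Let φ = \neg (s \to \Diamond p). Evaluate φ at each world:
  a (successors {a, d}): φ is false.
  b (successors {b, g}): φ is false.
  c (successors {c}): φ is false.
  d (successors {d, h}): φ is false.
  e (successors {e, f}): φ is false.
  f (successors {b, d, f}): φ is false.
  g (successors {c, d, g}): φ is false.
  h (successors {b, h}): φ is false.
For instance, at e:
  At e: s \to \Diamond p is true, so \neg (s \to \Diamond p) is false.
    At e: s is true, \Diamond p is true, so s \to \Diamond p is true.
      At e: \Diamond p requires p at some successor in {e, f}.
        p holds at f, so \Diamond p is true at e.
Satisfying worlds: none.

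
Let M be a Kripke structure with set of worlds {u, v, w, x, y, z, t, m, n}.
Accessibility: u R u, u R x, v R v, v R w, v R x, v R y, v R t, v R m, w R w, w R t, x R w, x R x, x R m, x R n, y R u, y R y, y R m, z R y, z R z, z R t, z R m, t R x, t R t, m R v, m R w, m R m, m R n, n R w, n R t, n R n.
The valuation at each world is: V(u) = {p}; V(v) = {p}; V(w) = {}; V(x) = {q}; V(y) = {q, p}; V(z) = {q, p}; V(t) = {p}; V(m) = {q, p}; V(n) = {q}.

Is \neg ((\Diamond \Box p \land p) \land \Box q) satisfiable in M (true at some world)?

Yes

Let φ = \neg ((\Diamond \Box p \land p) \land \Box q). Evaluate φ at each world:
  u (successors {u, x}): φ is true.
  v (successors {v, w, x, y, t, m}): φ is true.
  w (successors {w, t}): φ is true.
  x (successors {w, x, m, n}): φ is true.
  y (successors {u, y, m}): φ is true.
  z (successors {y, z, t, m}): φ is true.
  t (successors {x, t}): φ is true.
  m (successors {v, w, m, n}): φ is true.
  n (successors {w, t, n}): φ is true.
Detail at u (witness):
  At u: (\Diamond \Box p \land p) \land \Box q is false, so \neg ((\Diamond \Box p \land p) \land \Box q) is true.
    At u: \Diamond \Box p \land p is false, \Box q is false, so (\Diamond \Box p \land p) \land \Box q is false.
      At u: \Diamond \Box p is false, p is true, so \Diamond \Box p \land p is false.
      At u: \Box q requires q at every successor {u, x}.
        q fails at u, so \Box q is false at u.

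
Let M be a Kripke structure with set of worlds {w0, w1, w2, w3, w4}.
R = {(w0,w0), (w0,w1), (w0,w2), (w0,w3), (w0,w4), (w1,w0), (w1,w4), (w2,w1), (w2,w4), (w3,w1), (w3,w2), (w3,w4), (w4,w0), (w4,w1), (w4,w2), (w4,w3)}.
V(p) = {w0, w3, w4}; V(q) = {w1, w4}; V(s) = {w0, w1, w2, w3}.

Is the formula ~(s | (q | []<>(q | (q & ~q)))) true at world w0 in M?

No

At w0: s | (q | []<>(q | (q & ~q))) is true, so ~(s | (q | []<>(q | (q & ~q)))) is false.
  At w0: s is true, q | []<>(q | (q & ~q)) is true, so s | (q | []<>(q | (q & ~q))) is true.
    At w0: q is false, []<>(q | (q & ~q)) is true, so q | []<>(q | (q & ~q)) is true.
      At w0: []<>(q | (q & ~q)) requires <>(q | (q & ~q)) at every successor {w0, w1, w2, w3, w4}.
        At w0: <>(q | (q & ~q)) is true.
        At w1: <>(q | (q & ~q)) is true.
        At w2: <>(q | (q & ~q)) is true.
        At w3: <>(q | (q & ~q)) is true.
        At w4: <>(q | (q & ~q)) is true.
      So []<>(q | (q & ~q)) is true at w0.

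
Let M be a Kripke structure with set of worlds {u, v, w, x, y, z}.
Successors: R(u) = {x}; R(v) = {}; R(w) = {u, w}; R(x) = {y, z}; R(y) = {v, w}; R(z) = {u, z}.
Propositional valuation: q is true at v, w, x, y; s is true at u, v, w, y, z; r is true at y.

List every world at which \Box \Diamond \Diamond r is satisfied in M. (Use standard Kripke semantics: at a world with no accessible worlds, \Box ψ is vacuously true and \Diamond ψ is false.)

Let φ = \Box \Diamond \Diamond r. Evaluate φ at each world:
  u (successors {x}): φ is false.
  v (successors ∅): φ is true.
  w (successors {u, w}): φ is false.
  x (successors {y, z}): φ is false.
  y (successors {v, w}): φ is false.
  z (successors {u, z}): φ is false.
For instance, at w:
  At w: \Box \Diamond \Diamond r requires \Diamond \Diamond r at every successor {u, w}.
    \Diamond \Diamond r fails at w, so \Box \Diamond \Diamond r is false at w.
      At w: \Diamond \Diamond r requires \Diamond r at some successor in {u, w}.
        At u: \Diamond r is false.
        At w: \Diamond r is false.
      So \Diamond \Diamond r is false at w.
Satisfying worlds: {v}

v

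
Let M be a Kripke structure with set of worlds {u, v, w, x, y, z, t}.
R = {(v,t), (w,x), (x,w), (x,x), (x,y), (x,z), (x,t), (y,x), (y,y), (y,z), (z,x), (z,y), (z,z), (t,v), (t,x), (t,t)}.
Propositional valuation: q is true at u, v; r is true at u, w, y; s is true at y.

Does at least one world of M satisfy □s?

Yes

Let φ = □s. Evaluate φ at each world:
  u (successors ∅): φ is true.
  v (successors {t}): φ is false.
  w (successors {x}): φ is false.
  x (successors {w, x, y, z, t}): φ is false.
  y (successors {x, y, z}): φ is false.
  z (successors {x, y, z}): φ is false.
  t (successors {v, x, t}): φ is false.
Detail at u (witness):
  At u: no accessible worlds, so □s holds vacuously.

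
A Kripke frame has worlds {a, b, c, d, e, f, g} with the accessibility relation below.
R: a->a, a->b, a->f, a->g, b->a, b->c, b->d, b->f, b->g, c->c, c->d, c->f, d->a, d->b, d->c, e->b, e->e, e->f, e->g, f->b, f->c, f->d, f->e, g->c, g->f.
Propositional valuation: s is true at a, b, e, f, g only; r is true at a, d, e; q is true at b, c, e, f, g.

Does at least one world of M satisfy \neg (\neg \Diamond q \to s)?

Recall that \Diamond ψ holds at a world iff ψ holds at some accessible world.
Let φ = \neg (\neg \Diamond q \to s). Evaluate φ at each world:
  a (successors {a, b, f, g}): φ is false.
  b (successors {a, c, d, f, g}): φ is false.
  c (successors {c, d, f}): φ is false.
  d (successors {a, b, c}): φ is false.
  e (successors {b, e, f, g}): φ is false.
  f (successors {b, c, d, e}): φ is false.
  g (successors {c, f}): φ is false.
For instance, at c:
  At c: \neg \Diamond q \to s is true, so \neg (\neg \Diamond q \to s) is false.
    At c: \neg \Diamond q is false, s is false, so \neg \Diamond q \to s is true.
      At c: \Diamond q is true, so \neg \Diamond q is false.

No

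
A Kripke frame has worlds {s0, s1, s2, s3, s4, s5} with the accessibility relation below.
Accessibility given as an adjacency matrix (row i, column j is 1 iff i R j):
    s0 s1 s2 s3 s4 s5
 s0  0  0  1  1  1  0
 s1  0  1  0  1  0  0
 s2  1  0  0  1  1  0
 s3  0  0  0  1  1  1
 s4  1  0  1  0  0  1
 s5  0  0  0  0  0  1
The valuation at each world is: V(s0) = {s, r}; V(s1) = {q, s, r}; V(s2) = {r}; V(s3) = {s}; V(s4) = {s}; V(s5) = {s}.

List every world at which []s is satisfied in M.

s1, s2, s3, s5

Let φ = []s. Evaluate φ at each world:
  s0 (successors {s2, s3, s4}): φ is false.
  s1 (successors {s1, s3}): φ is true.
  s2 (successors {s0, s3, s4}): φ is true.
  s3 (successors {s3, s4, s5}): φ is true.
  s4 (successors {s0, s2, s5}): φ is false.
  s5 (successors {s5}): φ is true.
For instance, at s2:
  At s2: []s requires s at every successor {s0, s3, s4}.
    At s0: s is true.
    At s3: s is true.
    At s4: s is true.
  So []s is true at s2.
Satisfying worlds: {s1, s2, s3, s5}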